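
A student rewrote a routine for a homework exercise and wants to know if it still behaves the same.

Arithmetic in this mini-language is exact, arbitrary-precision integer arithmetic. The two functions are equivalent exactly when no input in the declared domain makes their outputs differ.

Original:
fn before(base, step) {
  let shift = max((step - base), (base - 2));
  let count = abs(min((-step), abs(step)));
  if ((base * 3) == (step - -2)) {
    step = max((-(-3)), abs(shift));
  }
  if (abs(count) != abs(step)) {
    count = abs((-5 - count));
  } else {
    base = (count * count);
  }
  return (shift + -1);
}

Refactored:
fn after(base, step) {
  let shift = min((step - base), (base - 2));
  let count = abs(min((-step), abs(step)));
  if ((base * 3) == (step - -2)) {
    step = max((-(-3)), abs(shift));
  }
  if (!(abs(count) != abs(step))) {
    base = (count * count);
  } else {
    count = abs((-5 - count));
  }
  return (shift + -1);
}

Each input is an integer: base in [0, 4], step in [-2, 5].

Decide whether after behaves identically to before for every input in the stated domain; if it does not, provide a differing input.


These are not equivalent — on base=0, step=-1 the outputs split (-2 vs -3).
before: shift=-1, then count=1, then ((base * 3) == (step - -2)) is false, then (abs(count) != abs(step)) is false, then base=1, then returns -2
after: shift=-2, then count=1, then ((base * 3) == (step - -2)) is false, then (!(abs(count) != abs(step))) is true, then base=1, then returns -3
verdict: not equivalent; witness: base=0, step=-1


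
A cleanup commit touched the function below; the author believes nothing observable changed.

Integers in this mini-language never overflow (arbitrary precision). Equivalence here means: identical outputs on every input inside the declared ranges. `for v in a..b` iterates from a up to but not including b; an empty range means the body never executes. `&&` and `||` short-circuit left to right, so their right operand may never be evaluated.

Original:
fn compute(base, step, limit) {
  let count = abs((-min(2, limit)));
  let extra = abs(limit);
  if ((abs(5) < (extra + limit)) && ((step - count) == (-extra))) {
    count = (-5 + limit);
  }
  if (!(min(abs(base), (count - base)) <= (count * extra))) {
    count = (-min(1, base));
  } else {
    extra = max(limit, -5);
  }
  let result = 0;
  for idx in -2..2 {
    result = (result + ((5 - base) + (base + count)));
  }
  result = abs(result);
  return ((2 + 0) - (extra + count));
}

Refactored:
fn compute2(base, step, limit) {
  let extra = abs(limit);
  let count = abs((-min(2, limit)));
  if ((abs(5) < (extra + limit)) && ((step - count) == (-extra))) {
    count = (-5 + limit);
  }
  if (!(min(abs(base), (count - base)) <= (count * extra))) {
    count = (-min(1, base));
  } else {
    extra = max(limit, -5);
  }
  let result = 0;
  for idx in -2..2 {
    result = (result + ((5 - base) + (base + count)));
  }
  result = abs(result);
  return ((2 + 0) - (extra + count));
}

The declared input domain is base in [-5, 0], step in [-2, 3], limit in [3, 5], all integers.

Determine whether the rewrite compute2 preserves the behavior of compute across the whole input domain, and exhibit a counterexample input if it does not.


The two versions differ — the changes include same computation, different form.
Spot check at base=-1, step=2, limit=3 — compute: count = 2; extra = 3; ((abs(5) < (extra + limit)) && ((step - count) == (-extra))) -> false; (!(min(abs(base), (count - base)) <= (count * extra))) -> false; extra = 3; result = 0; [idx=-2]; result = 7; [idx=-1]; result = 14; [idx=0]; result = 21; [idx=1]; result = 28; result = 28; return -3. compute2: extra = 3; count = 2; ((abs(5) < (extra + limit)) && ((step - count) == (-extra))) -> false; (!(min(abs(base), (count - base)) <= (count * extra))) -> false; extra = 3; result = 0; [idx=-2]; result = 7; [idx=-1]; result = 14; [idx=0]; result = 21; [idx=1]; result = 28; result = 28; return -3. Both give -3.
Sweeping the whole domain (108 inputs) finds no disagreement.
verdict: equivalent


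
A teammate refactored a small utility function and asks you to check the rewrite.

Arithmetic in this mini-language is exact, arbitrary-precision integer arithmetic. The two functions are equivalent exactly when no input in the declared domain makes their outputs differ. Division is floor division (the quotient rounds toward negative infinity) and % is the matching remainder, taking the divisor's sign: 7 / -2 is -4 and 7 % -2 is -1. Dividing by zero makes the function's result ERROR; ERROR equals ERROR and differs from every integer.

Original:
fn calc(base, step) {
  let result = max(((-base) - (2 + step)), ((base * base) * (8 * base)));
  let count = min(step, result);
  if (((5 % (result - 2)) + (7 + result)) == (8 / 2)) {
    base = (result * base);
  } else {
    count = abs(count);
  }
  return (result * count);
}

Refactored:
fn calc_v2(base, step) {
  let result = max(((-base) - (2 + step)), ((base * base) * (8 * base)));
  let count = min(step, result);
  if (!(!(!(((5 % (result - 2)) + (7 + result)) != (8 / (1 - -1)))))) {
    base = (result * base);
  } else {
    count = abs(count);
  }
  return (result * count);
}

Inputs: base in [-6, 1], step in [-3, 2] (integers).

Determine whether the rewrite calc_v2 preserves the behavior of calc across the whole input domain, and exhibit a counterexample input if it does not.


Side by side, the visible changes include: constant usage differs; comparison usage differs; boolean connective usage differs; arithmetic usage differs.
As a probe, take base=-3, step=-1: calc runs result = 2; count = -1; division by zero -> ERROR; calc_v2 runs result = 2; count = -1; division by zero -> ERROR; both end at ERROR.
Checked all 48 inputs in the declared domain: the outputs agree on every one.
verdict: equivalent


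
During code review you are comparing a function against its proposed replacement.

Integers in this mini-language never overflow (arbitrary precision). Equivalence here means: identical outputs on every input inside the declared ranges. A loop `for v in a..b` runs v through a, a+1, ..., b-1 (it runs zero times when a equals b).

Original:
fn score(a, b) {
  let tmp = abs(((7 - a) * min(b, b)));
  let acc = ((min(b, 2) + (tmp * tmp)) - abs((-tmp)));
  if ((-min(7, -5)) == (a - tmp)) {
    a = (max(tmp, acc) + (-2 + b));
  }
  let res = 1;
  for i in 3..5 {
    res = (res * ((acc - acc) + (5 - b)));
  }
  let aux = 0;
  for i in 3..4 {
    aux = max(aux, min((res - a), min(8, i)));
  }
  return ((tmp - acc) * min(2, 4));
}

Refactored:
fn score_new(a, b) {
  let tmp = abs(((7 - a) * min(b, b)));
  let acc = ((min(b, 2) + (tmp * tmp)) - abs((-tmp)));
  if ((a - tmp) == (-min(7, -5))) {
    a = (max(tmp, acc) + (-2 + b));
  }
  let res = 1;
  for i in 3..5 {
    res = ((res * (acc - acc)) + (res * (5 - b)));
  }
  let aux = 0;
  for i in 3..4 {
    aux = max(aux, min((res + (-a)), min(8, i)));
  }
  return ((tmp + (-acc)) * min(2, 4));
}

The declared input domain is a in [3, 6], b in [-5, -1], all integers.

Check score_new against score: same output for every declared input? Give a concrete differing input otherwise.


Reading the diff, among the changes: arithmetic usage differs.
As a probe, take a=3, b=-1: score runs tmp = 4; acc = 11; ((-min(7, -5)) == (a - tmp)) -> false; res = 1; [i=3]; res = 6; [i=4]; res = 36; aux = 0; [i=3]; aux = 3; return -14; score_new runs tmp = 4; acc = 11; ((a - tmp) == (-min(7, -5))) -> false; res = 1; [i=3]; res = 6; [i=4]; res = 36; aux = 0; [i=3]; aux = 3; return -14; both end at -14.
Sweeping the whole domain (20 inputs) finds no disagreement.
verdict: equivalent


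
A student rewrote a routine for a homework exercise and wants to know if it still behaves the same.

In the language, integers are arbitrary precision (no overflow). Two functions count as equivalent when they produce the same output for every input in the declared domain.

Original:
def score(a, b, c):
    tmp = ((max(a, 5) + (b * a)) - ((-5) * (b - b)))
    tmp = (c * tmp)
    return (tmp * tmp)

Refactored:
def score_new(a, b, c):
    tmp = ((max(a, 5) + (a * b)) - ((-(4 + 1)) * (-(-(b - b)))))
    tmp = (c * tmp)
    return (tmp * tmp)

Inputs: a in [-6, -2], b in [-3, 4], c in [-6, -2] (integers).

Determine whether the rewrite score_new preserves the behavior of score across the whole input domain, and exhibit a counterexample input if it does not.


Equivalent — the differences include arithmetic usage differs, plus constant usage differs, yet no declared input distinguishes the two.
Spot check at a=-6, b=-1, c=-4 — score: tmp=11, then tmp=-44, then returns 1936. score_new: tmp=11, then tmp=-44, then returns 1936. Both give 1936.
Every one of the 200 inputs gives matching results.
verdict: equivalent


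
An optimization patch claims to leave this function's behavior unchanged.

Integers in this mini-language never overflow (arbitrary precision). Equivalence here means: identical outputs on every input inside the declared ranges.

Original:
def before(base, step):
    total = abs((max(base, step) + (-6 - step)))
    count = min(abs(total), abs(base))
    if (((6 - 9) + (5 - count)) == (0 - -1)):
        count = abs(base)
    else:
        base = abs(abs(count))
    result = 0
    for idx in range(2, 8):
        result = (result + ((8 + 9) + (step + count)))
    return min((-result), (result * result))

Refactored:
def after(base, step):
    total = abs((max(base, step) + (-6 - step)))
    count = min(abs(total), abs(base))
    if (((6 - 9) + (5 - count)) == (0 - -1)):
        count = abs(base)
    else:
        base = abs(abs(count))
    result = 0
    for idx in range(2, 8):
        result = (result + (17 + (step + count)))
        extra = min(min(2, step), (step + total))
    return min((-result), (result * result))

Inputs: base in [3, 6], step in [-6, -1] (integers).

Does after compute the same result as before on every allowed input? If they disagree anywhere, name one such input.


Equivalent. The diff adds an assignment to `extra` whose value nothing reads, which nothing downstream consumes.
Sweeping the whole domain (24 inputs) finds no disagreement.
Spot check at base=3, step=-4 — before: total = 1; count = 1; (((6 - 9) + (5 - count)) == (0 - -1)) -> true; count = 3; result = 0; [idx=2]; result = 16; [idx=3]; result = 32; [idx=4]; result = 48; [idx=5]; result = 64; [idx=6]; result = 80; [idx=7]; result = 96; return -96. after: total = 1; count = 1; (((6 - 9) + (5 - count)) == (0 - -1)) -> true; count = 3; result = 0; [idx=2]; result = 16; extra = -4; [idx=3]; result = 32; extra = -4; [idx=4]; result = 48; extra = -4; [idx=5]; result = 64; extra = -4; [idx=6]; result = 80; extra = -4; [idx=7]; result = 96; extra = -4; return -96. Both give -96.
verdict: equivalent


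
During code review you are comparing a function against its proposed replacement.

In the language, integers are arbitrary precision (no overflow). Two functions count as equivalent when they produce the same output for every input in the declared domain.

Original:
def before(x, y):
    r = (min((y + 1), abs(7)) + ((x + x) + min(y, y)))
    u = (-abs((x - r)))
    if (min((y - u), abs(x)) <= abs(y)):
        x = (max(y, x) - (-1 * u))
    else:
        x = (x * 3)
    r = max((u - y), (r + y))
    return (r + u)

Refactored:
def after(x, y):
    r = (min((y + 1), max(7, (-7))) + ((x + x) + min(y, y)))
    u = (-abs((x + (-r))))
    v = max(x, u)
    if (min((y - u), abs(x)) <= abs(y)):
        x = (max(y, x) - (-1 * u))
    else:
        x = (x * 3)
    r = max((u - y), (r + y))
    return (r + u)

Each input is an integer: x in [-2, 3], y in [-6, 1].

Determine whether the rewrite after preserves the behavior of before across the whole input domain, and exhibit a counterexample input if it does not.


The two versions differ — the changes include constant usage differs, local variable names differ, min/max/abs usage differs, arithmetic usage differs, statement counts differ.
One worked example (x=-2, y=0) — before: r=-3, then u=-1, then (min((y - u), abs(x)) <= abs(y)) is false, then x=-6, then r=-1, then returns -2; after: r=-3, then u=-1, then v=-1, then (min((y - u), abs(x)) <= abs(y)) is false, then x=-6, then r=-1, then returns -2; agreement on -2.
An exhaustive pass over the 48 declared inputs shows identical outputs.
verdict: equivalent


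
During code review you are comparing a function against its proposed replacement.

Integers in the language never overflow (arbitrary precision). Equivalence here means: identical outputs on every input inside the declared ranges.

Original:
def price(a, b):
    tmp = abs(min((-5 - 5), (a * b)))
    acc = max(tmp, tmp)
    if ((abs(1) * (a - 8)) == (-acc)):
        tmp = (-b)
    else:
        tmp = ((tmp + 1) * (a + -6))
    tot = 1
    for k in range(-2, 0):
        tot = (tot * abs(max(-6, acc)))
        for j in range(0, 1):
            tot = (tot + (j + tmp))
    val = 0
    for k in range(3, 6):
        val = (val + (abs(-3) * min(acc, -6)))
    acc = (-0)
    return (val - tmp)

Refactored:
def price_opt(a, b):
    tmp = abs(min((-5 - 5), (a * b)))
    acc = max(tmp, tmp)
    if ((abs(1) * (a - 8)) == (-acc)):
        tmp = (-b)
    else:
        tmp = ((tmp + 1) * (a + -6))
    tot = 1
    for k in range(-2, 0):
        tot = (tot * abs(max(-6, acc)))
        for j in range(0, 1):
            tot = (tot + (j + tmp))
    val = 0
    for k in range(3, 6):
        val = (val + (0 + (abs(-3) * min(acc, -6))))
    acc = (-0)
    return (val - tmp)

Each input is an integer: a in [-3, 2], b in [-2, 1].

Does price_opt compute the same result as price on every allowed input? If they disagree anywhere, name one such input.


Comparing the listings, the differences include: constant usage differs; also arithmetic usage differs.
As a probe, take a=0, b=-1: price runs tmp := 10 | acc := 10 | ((abs(1) * (a - 8)) == (-acc)): false | tmp := -66 | tot := 1 | iter k=-2: | tot := 10 | iter j=0: | tot := -56 | iter k=-1: | tot := -560 | iter j=0: | tot := -626 | val := 0 | iter k=3: | val := -18 | iter k=4: | val := -36 | iter k=5: | val := -54 | acc := 0 | result 12; price_opt runs tmp := 10 | acc := 10 | ((abs(1) * (a - 8)) == (-acc)): false | tmp := -66 | tot := 1 | iter k=-2: | tot := 10 | iter j=0: | tot := -56 | iter k=-1: | tot := -560 | iter j=0: | tot := -626 | val := 0 | iter k=3: | val := -18 | iter k=4: | val := -36 | iter k=5: | val := -54 | acc := 0 | result 12; both end at 12.
Every one of the 24 inputs gives matching results.
verdict: equivalent


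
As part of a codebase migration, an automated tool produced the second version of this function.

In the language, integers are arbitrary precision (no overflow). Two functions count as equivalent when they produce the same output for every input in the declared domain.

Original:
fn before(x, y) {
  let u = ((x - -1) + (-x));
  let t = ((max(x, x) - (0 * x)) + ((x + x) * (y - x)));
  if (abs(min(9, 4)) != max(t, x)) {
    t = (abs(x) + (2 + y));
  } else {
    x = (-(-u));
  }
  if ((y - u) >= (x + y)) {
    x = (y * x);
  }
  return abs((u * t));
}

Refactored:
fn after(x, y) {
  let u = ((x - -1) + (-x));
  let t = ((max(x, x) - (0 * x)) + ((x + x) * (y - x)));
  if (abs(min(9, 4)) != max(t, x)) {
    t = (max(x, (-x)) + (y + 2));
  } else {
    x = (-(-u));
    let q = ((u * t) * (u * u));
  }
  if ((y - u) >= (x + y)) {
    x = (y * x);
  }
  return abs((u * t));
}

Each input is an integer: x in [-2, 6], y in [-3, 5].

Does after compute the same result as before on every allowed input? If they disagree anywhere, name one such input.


Equivalent — the differences include statement counts differ, and local variable names differ, and arithmetic usage differs, and min/max/abs usage differs, yet no declared input distinguishes the two.
Tracing x=4, y=5: before: u=1, then t=12, then (abs(min(9, 4)) != max(t, x)) is true, then t=11, then ((y - u) >= (x + y)) is false, then returns 11 | after: u=1, then t=12, then (abs(min(9, 4)) != max(t, x)) is true, then t=11, then ((y - u) >= (x + y)) is false, then returns 11 — matching result 11.
Across all 81 domain points the two functions coincide.
verdict: equivalent


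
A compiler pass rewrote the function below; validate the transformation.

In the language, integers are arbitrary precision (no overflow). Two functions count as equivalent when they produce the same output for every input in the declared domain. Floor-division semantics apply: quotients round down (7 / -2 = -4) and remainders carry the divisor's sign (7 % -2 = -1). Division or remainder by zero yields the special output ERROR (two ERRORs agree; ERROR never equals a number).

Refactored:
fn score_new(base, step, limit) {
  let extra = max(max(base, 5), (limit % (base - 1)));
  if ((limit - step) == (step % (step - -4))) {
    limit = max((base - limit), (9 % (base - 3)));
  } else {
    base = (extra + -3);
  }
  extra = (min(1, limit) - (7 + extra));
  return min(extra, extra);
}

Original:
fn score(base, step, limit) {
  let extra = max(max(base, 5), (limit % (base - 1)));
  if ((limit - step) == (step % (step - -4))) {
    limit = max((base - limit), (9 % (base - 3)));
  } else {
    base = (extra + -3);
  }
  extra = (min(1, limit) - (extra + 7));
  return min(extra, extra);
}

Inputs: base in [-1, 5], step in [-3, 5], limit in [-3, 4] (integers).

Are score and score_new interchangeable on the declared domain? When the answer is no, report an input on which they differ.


Side by side, the visible changes include: same computation, different form.
As a probe, take base=0, step=4, limit=-3: score runs extra becomes 5; next ((limit - step) == (step % (step - -4))) evaluates to false; next base becomes 2; next extra becomes -15; next final value -15; score_new runs extra becomes 5; next ((limit - step) == (step % (step - -4))) evaluates to false; next base becomes 2; next extra becomes -15; next final value -15; both end at -15.
Across all 504 domain points the two functions coincide.
verdict: equivalent


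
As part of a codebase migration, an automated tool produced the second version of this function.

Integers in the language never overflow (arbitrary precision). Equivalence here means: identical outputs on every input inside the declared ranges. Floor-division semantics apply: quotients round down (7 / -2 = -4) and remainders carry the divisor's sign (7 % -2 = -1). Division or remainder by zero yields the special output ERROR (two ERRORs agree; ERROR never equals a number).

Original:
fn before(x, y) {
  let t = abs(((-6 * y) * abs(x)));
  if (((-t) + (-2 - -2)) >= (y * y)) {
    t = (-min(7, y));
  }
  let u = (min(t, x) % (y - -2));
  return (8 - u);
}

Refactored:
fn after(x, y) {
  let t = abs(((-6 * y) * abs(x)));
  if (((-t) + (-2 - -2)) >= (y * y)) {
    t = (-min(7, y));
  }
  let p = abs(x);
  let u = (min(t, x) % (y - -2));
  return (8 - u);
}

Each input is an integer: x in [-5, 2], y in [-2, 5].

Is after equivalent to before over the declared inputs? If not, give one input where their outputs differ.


Behavior is preserved: although local variable names differ; statement counts differ; min/max/abs usage differs, the outputs never diverge.
Spot check at x=-1, y=3 — before: t = 18; (((-t) + (-2 - -2)) >= (y * y)) -> false; u = 4; return 4. after: t = 18; (((-t) + (-2 - -2)) >= (y * y)) -> false; p = 1; u = 4; return 4. Both give 4.
Checked all 64 inputs in the declared domain: the outputs agree on every one.
verdict: equivalent


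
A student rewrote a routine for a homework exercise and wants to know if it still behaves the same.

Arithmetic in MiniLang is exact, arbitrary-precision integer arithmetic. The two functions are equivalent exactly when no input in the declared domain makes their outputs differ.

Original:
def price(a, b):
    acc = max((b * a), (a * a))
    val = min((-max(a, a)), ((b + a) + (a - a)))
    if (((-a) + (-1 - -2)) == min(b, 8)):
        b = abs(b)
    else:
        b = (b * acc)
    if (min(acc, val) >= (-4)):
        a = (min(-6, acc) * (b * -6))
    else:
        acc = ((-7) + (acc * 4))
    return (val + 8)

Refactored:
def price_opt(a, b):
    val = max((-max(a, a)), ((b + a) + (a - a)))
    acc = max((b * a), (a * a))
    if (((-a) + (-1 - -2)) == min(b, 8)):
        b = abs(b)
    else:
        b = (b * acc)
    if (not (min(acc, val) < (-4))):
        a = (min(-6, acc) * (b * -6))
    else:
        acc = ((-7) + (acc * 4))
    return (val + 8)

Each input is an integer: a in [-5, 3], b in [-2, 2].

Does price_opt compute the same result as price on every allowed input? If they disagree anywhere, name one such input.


Consider the input a=-5, b=-2.
price: acc becomes 25; next val becomes -7; next (((-a) + (-1 - -2)) == min(b, 8)) evaluates to false; next b becomes -50; next (min(acc, val) >= (-4)) evaluates to false; next acc becomes 93; next final value 1
price_opt: val becomes 5; next acc becomes 25; next (((-a) + (-1 - -2)) == min(b, 8)) evaluates to false; next b becomes -50; next (not (min(acc, val) < (-4))) evaluates to true; next a becomes -1800; next final value 13
1 != 13, so the rewrite changes behavior.
verdict: not equivalent; witness: a=-5, b=-2


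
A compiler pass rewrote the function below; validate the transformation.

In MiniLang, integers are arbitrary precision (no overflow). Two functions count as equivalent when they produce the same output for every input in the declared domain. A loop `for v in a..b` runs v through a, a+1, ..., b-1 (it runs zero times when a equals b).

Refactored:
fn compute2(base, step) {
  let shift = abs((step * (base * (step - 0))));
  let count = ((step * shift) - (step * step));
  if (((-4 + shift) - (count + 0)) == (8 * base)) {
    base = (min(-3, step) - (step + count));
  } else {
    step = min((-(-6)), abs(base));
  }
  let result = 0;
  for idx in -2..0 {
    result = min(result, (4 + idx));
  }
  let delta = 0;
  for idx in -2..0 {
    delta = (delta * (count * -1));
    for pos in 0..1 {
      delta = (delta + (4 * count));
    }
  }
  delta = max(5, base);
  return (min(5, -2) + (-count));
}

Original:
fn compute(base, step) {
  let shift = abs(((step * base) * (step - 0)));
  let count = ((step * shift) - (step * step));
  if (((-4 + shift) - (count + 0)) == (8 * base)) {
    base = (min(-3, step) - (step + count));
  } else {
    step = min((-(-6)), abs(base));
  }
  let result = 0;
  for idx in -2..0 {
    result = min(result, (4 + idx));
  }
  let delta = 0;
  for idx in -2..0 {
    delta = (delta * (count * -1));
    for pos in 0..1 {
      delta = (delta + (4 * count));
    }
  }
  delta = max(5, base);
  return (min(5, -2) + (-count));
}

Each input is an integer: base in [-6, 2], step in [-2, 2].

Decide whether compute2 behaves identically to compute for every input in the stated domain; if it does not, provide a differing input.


Changes here: same computation, different form; the full 45-point sweep finds no disagreement.
verdict: equivalent


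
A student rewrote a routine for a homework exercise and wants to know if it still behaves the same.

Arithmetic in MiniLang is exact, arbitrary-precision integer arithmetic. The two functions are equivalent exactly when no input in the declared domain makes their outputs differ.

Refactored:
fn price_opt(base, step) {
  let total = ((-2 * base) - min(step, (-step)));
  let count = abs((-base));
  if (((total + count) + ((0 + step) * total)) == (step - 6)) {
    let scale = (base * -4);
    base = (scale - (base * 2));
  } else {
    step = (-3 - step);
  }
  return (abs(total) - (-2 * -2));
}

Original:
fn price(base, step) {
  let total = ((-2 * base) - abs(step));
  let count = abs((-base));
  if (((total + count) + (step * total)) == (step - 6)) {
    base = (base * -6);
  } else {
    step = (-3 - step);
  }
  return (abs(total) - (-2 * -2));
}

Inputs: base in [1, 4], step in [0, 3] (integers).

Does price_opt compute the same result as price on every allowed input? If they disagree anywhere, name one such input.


Try base=1, step=1.
price: total=-3, then count=1, then (((total + count) + (step * total)) == (step - 6)) is true, then base=-6, then returns -1
price_opt: total=-1, then count=1, then (((total + count) + ((0 + step) * total)) == (step - 6)) is false, then step=-4, then returns -3
-1 against -3: the behavior changed.
verdict: not equivalent; witness: base=1, step=1


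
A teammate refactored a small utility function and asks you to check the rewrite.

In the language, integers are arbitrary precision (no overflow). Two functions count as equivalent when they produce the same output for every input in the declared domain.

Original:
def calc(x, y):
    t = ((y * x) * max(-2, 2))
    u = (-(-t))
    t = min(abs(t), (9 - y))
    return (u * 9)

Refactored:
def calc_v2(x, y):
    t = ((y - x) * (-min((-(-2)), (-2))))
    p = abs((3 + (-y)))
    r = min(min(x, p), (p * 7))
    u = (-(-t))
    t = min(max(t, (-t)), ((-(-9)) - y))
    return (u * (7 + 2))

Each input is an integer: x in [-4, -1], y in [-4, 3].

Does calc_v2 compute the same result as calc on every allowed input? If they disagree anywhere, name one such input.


These are not equivalent — on x=-4, y=-4 the outputs split (288 vs 0).
calc: t = 32; u = 32; t = 13; return 288
calc_v2: t = 0; p = 7; r = -4; u = 0; t = 0; return 0
verdict: not equivalent; witness: x=-4, y=-4


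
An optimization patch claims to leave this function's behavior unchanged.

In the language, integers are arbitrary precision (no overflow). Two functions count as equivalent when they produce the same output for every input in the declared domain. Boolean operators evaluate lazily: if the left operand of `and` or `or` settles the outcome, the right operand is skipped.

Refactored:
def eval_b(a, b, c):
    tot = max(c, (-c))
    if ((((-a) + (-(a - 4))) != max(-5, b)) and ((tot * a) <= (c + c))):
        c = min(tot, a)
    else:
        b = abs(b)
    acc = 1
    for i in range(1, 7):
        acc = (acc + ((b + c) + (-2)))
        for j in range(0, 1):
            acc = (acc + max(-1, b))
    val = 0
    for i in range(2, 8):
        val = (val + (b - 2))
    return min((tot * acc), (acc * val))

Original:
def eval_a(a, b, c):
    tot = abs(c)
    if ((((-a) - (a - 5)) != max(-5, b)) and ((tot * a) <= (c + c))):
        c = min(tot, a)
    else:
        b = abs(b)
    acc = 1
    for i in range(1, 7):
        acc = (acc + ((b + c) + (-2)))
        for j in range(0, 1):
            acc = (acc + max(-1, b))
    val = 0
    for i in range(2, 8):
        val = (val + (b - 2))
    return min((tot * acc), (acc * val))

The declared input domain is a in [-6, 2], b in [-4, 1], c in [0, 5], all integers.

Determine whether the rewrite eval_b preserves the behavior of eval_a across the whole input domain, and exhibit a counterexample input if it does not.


At a=2, b=0, c=3: eval_a gives -12, eval_b gives -84.
verdict: not equivalent; witness: a=2, b=0, c=3


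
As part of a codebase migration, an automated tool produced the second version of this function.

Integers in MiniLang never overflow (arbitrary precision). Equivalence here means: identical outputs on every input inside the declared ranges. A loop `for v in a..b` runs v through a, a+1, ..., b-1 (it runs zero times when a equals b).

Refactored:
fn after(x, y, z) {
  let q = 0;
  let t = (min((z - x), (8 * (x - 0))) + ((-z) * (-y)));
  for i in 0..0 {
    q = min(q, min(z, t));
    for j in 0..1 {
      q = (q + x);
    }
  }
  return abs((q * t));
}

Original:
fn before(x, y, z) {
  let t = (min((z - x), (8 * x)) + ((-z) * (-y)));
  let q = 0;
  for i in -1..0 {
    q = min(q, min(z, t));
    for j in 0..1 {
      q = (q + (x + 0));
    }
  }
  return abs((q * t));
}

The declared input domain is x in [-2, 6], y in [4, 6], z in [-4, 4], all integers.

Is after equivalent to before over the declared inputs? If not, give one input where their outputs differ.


At x=-2, y=4, z=-4: before gives 1088, after gives 0.
verdict: not equivalent; witness: x=-2, y=4, z=-4


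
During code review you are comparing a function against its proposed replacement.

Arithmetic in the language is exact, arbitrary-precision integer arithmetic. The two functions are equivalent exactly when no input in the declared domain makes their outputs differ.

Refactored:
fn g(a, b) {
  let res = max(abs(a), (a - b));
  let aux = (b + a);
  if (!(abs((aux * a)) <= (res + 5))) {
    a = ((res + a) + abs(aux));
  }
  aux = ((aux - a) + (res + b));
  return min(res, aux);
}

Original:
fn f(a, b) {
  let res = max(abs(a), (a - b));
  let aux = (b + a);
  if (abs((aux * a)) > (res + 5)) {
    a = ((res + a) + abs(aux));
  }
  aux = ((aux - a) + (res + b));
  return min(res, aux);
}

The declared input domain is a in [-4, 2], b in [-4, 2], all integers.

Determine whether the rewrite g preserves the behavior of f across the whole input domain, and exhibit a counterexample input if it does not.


Differences: boolean connective usage differs, plus comparison usage differs — yet all 49 inputs agree.
verdict: equivalent


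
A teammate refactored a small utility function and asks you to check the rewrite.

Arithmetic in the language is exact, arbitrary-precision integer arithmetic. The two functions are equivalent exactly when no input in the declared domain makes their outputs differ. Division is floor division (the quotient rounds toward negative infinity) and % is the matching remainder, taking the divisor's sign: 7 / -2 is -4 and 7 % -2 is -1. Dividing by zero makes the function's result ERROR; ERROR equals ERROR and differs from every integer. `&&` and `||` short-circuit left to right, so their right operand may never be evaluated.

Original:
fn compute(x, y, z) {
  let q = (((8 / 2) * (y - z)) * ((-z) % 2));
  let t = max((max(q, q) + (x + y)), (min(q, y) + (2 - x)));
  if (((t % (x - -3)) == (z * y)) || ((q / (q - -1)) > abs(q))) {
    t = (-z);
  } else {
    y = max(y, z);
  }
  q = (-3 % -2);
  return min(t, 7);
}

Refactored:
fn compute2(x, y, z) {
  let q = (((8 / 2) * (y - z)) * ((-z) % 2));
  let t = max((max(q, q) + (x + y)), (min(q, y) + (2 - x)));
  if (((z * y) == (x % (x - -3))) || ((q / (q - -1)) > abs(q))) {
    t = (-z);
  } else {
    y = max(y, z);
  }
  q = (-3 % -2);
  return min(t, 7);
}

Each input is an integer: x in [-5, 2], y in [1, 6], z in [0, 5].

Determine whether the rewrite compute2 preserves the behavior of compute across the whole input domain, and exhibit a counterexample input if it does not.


The rewrite breaks on x=-1, y=5, z=0, where the results are 0 and 4.
compute: q := 0 | t := 4 | (((t % (x - -3)) == (z * y)) || ((q / (q - -1)) > abs(q))): true | t := 0 | q := -1 | result 0
compute2: q := 0 | t := 4 | (((z * y) == (x % (x - -3))) || ((q / (q - -1)) > abs(q))): false | y := 5 | q := -1 | result 4
verdict: not equivalent; witness: x=-1, y=5, z=0


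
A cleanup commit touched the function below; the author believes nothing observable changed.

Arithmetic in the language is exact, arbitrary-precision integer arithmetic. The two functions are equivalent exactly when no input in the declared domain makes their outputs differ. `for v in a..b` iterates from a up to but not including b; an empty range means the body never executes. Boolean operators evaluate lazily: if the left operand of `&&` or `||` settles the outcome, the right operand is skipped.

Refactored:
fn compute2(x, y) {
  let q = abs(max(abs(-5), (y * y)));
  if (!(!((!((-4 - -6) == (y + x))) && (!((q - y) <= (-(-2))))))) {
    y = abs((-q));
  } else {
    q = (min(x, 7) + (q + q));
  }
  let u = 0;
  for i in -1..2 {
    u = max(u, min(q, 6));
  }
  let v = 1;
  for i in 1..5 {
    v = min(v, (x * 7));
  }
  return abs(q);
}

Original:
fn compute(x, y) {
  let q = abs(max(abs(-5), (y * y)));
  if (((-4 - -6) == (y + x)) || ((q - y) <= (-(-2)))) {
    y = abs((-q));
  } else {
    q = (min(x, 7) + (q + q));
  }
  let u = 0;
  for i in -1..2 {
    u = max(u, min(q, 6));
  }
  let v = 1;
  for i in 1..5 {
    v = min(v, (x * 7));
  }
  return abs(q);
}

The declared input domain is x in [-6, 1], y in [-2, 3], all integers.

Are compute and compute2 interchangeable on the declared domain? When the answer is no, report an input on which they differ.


Not equivalent: x=-6, y=-2 separates them (4 vs 5).
compute: q=5, then (((-4 - -6) == (y + x)) || ((q - y) <= (-(-2)))) is false, then q=4, then u=0, then (i=-1), then u=4, then (i=0), then u=4, then (i=1), then u=4, then v=1, then (i=1), then v=-42, then (i=2), then v=-42, then (i=3), then v=-42, then (i=4), then v=-42, then returns 4
compute2: q=5, then (!(!((!((-4 - -6) == (y + x))) && (!((q - y) <= (-(-2))))))) is true, then y=5, then u=0, then (i=-1), then u=5, then (i=0), then u=5, then (i=1), then u=5, then v=1, then (i=1), then v=-42, then (i=2), then v=-42, then (i=3), then v=-42, then (i=4), then v=-42, then returns 5
verdict: not equivalent; witness: x=-6, y=-2


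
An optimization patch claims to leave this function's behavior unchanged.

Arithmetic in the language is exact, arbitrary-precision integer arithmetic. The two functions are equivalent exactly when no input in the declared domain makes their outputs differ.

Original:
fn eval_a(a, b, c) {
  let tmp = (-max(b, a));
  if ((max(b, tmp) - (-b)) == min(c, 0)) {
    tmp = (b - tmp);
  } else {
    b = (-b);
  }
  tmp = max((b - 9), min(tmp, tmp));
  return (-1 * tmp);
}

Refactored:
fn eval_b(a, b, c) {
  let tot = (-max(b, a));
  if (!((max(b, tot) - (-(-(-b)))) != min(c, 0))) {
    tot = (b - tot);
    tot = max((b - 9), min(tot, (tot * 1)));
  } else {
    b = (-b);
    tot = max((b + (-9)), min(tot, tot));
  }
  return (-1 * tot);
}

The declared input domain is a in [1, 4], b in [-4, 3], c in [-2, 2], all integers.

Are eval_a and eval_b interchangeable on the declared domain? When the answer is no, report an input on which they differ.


Reading the diff, among the changes: constant usage differs, plus comparison usage differs, plus local variable names differ, plus boolean connective usage differs, plus arithmetic usage differs, plus statement counts differ, plus min/max/abs usage differs.
Spot check at a=3, b=3, c=-1 — eval_a: tmp=-3, then ((max(b, tmp) - (-b)) == min(c, 0)) is false, then b=-3, then tmp=-3, then returns 3. eval_b: tot=-3, then (!((max(b, tot) - (-(-(-b)))) != min(c, 0))) is false, then b=-3, then tot=-3, then returns 3. Both give 3.
Every one of the 160 inputs gives matching results.
verdict: equivalent


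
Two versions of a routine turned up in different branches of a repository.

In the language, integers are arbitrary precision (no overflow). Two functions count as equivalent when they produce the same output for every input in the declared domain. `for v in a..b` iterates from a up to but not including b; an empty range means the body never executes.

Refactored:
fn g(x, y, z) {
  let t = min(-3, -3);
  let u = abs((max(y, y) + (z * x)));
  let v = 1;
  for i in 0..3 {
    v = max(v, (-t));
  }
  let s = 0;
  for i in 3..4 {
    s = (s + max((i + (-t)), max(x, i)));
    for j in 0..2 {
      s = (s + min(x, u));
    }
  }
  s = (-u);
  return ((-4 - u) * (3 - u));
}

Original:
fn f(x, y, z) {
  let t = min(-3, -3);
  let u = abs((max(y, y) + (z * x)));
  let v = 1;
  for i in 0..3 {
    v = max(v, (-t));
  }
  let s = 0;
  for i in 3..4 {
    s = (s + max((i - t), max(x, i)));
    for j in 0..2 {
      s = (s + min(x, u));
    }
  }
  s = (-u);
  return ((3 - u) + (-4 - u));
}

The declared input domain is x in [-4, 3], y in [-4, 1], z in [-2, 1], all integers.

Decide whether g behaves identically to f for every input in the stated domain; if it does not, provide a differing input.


Not equivalent: x=-4, y=-4, z=-2 separates them (-9 vs 8).
f: t=-3, then u=4, then v=1, then (i=0), then v=3, then (i=1), then v=3, then (i=2), then v=3, then s=0, then (i=3), then s=6, then (j=0), then s=2, then (j=1), then s=-2, then s=-4, then returns -9
g: t=-3, then u=4, then v=1, then (i=0), then v=3, then (i=1), then v=3, then (i=2), then v=3, then s=0, then (i=3), then s=6, then (j=0), then s=2, then (j=1), then s=-2, then s=-4, then returns 8
verdict: not equivalent; witness: x=-4, y=-4, z=-2


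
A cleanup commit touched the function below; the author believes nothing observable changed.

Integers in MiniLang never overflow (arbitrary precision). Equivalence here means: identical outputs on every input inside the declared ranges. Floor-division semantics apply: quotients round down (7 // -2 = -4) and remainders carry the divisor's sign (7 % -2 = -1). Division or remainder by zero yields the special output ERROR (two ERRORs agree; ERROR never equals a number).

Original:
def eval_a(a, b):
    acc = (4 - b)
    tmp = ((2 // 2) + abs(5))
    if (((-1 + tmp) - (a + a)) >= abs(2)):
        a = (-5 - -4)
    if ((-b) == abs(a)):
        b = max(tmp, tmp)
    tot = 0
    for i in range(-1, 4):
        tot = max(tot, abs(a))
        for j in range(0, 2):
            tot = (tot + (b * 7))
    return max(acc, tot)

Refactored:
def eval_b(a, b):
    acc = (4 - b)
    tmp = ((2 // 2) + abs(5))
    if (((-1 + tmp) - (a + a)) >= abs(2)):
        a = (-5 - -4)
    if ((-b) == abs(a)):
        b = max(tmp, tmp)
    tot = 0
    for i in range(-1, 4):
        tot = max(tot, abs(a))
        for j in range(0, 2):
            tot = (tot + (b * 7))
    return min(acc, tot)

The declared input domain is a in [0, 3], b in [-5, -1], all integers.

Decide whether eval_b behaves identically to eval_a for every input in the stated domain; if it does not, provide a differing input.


Run the pair on a=0, b=-5.
eval_a: acc := 9 | tmp := 6 | (((-1 + tmp) - (a + a)) >= abs(2)): true | a := -1 | ((-b) == abs(a)): false | tot := 0 | iter i=-1: | tot := 1 | iter j=0: | tot := -34 | iter j=1: | tot := -69 | iter i=0: | tot := 1 | iter j=0: | tot := -34 | iter j=1: | tot := -69 | iter i=1: | tot := 1 | iter j=0: | tot := -34 | iter j=1: | tot := -69 | iter i=2: | tot := 1 | iter j=0: | tot := -34 | iter j=1: | tot := -69 | iter i=3: | tot := 1 | iter j=0: | tot := -34 | iter j=1: | tot := -69 | result 9
eval_b: acc := 9 | tmp := 6 | (((-1 + tmp) - (a + a)) >= abs(2)): true | a := -1 | ((-b) == abs(a)): false | tot := 0 | iter i=-1: | tot := 1 | iter j=0: | tot := -34 | iter j=1: | tot := -69 | iter i=0: | tot := 1 | iter j=0: | tot := -34 | iter j=1: | tot := -69 | iter i=1: | tot := 1 | iter j=0: | tot := -34 | iter j=1: | tot := -69 | iter i=2: | tot := 1 | iter j=0: | tot := -34 | iter j=1: | tot := -69 | iter i=3: | tot := 1 | iter j=0: | tot := -34 | iter j=1: | tot := -69 | result -69
9 vs -69 — the two versions disagree here.
verdict: not equivalent; witness: a=0, b=-5


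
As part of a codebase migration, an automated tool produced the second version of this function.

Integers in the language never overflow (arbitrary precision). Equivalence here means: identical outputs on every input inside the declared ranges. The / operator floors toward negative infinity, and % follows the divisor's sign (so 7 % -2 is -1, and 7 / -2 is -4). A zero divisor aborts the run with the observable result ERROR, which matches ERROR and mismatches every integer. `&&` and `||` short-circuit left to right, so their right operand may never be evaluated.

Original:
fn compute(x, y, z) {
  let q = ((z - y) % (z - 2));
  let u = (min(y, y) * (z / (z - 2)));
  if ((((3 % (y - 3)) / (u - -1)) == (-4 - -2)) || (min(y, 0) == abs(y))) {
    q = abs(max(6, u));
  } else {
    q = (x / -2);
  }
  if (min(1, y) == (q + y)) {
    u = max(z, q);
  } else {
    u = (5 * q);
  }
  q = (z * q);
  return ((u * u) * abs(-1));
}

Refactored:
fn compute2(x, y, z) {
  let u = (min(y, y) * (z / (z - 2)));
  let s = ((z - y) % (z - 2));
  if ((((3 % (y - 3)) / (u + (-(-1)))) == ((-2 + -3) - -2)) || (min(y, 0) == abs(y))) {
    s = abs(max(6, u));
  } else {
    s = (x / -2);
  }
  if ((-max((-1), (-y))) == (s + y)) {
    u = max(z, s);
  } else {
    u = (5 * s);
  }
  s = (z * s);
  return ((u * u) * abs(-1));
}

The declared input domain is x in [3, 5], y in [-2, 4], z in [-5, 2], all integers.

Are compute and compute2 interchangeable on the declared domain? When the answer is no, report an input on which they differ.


Consider the input x=3, y=-2, z=-5.
compute: q becomes -3; next u becomes 0; next ((((3 % (y - 3)) / (u - -1)) == (-4 - -2)) || (min(y, 0) == abs(y))) evaluates to true; next q becomes 6; next (min(1, y) == (q + y)) evaluates to false; next u becomes 30; next q becomes -30; next final value 900
compute2: u becomes 0; next s becomes -3; next ((((3 % (y - 3)) / (u + (-(-1)))) == ((-2 + -3) - -2)) || (min(y, 0) == abs(y))) evaluates to false; next s becomes -2; next ((-max((-1), (-y))) == (s + y)) evaluates to false; next u becomes -10; next s becomes 10; next final value 100
900 against 100: the behavior changed.
verdict: not equivalent; witness: x=3, y=-2, z=-5
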